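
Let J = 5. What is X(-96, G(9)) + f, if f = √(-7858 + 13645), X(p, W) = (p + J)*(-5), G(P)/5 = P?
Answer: 455 + 3*√643 ≈ 531.07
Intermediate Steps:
G(P) = 5*P
X(p, W) = -25 - 5*p (X(p, W) = (p + 5)*(-5) = (5 + p)*(-5) = -25 - 5*p)
f = 3*√643 (f = √5787 = 3*√643 ≈ 76.072)
X(-96, G(9)) + f = (-25 - 5*(-96)) + 3*√643 = (-25 + 480) + 3*√643 = 455 + 3*√643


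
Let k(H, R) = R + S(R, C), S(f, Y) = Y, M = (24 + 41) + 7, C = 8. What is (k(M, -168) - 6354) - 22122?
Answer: -28636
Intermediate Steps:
M = 72 (M = 65 + 7 = 72)
k(H, R) = 8 + R (k(H, R) = R + 8 = 8 + R)
(k(M, -168) - 6354) - 22122 = ((8 - 168) - 6354) - 22122 = (-160 - 6354) - 22122 = -6514 - 22122 = -28636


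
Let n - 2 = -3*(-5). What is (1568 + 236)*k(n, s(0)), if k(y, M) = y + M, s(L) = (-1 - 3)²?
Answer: 59532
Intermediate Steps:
n = 17 (n = 2 - 3*(-5) = 2 + 15 = 17)
s(L) = 16 (s(L) = (-4)² = 16)
k(y, M) = M + y
(1568 + 236)*k(n, s(0)) = (1568 + 236)*(16 + 17) = 1804*33 = 59532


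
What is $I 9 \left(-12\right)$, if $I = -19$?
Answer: $2052$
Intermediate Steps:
$I 9 \left(-12\right) = \left(-19\right) 9 \left(-12\right) = \left(-171\right) \left(-12\right) = 2052$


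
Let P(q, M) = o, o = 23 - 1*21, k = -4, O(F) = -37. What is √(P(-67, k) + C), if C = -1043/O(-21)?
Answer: √41329/37 ≈ 5.4945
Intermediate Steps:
o = 2 (o = 23 - 21 = 2)
P(q, M) = 2
C = 1043/37 (C = -1043/(-37) = -1043*(-1/37) = 1043/37 ≈ 28.189)
√(P(-67, k) + C) = √(2 + 1043/37) = √(1117/37) = √41329/37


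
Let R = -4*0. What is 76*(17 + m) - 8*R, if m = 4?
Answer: 1596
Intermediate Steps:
R = 0
76*(17 + m) - 8*R = 76*(17 + 4) - 8*0 = 76*21 + 0 = 1596 + 0 = 1596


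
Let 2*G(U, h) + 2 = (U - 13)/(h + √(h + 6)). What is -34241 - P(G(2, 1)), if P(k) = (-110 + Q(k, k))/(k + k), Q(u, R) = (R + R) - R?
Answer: -9655883/282 - 1210*√7/141 ≈ -34263.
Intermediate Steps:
Q(u, R) = R (Q(u, R) = 2*R - R = R)
G(U, h) = -1 + (-13 + U)/(2*(h + √(6 + h))) (G(U, h) = -1 + ((U - 13)/(h + √(h + 6)))/2 = -1 + ((-13 + U)/(h + √(6 + h)))/2 = -1 + (-13 + U)/(2*(h + √(6 + h))))
P(k) = (-110 + k)/(2*k) (P(k) = (-110 + k)/(k + k) = (-110 + k)/((2*k)) = (-110 + k)*(1/(2*k)) = (-110 + k)/(2*k))
-34241 - P(G(2, 1)) = -34241 - (-110 + (-13/2 + (½)*2 - 1*1 - √(6 + 1))/(1 + √(6 + 1)))/(2*((-13/2 + (½)*2 - 1*1 - √(6 + 1))/(1 + √(6 + 1)))) = -34241 - (-110 + (-13/2 + 1 - 1 - √7)/(1 + √7))/(2*((-13/2 + 1 - 1 - √7)/(1 + √7))) = -34241 - (-110 + (-13/2 - √7)/(1 + √7))/(2*((-13/2 - √7)/(1 + √7))) = -34241 - (1 + √7)/(-13/2 - √7)*(-110 + (-13/2 - √7)/(1 + √7))/2 = -34241 - (1 + √7)*(-110 + (-13/2 - √7)/(1 + √7))/(2*(-13/2 - √7))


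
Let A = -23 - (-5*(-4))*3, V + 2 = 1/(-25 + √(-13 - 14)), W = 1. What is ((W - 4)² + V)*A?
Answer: -376737/652 + 249*I*√3/652 ≈ -577.82 + 0.66147*I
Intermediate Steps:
V = -2 + 1/(-25 + 3*I*√3) (V = -2 + 1/(-25 + √(-13 - 14)) = -2 + 1/(-25 + √(-27)) = -2 + 1/(-25 + 3*I*√3) ≈ -2.0383 - 0.0079696*I)
A = -83 (A = -23 - 20*3 = -23 - 1*60 = -23 - 60 = -83)
((W - 4)² + V)*A = ((1 - 4)² + (-1329/652 - 3*I*√3/652))*(-83) = ((-3)² + (-1329/652 - 3*I*√3/652))*(-83) = (9 + (-1329/652 - 3*I*√3/652))*(-83) = (4539/652 - 3*I*√3/652)*(-83) = -376737/652 + 249*I*√3/652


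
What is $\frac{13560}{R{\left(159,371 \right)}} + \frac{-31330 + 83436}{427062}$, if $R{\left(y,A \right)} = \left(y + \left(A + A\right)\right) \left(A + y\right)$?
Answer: $\frac{1533656945}{10196745843} \approx 0.15041$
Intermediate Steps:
$R{\left(y,A \right)} = \left(A + y\right) \left(y + 2 A\right)$ ($R{\left(y,A \right)} = \left(y + 2 A\right) \left(A + y\right) = \left(A + y\right) \left(y + 2 A\right)$)
$\frac{13560}{R{\left(159,371 \right)}} + \frac{-31330 + 83436}{427062} = \frac{13560}{159^{2} + 2 \cdot 371^{2} + 3 \cdot 371 \cdot 159} + \frac{-31330 + 83436}{427062} = \frac{13560}{25281 + 2 \cdot 137641 + 176967} + 52106 \cdot \frac{1}{427062} = \frac{13560}{25281 + 275282 + 176967} + \frac{26053}{213531} = \frac{13560}{477530} + \frac{26053}{213531} = 13560 \cdot \frac{1}{477530} + \frac{26053}{213531} = \frac{1356}{47753} + \frac{26053}{213531} = \frac{1533656945}{10196745843}$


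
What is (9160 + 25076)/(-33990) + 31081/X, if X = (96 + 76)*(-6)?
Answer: -181962457/5846280 ≈ -31.124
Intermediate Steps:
X = -1032 (X = 172*(-6) = -1032)
(9160 + 25076)/(-33990) + 31081/X = (9160 + 25076)/(-33990) + 31081/(-1032) = 34236*(-1/33990) + 31081*(-1/1032) = -5706/5665 - 31081/1032 = -181962457/5846280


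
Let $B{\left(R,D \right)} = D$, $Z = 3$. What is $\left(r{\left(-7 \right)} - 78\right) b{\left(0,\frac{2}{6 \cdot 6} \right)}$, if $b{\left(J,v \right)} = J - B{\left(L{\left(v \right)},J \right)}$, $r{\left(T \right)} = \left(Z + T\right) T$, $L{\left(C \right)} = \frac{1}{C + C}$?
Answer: $0$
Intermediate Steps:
$L{\left(C \right)} = \frac{1}{2 C}$
$r{\left(T \right)} = T \left(3 + T\right)$ ($r{\left(T \right)} = \left(3 + T\right) T = T \left(3 + T\right)$)
$b{\left(J,v \right)} = 0$ ($b{\left(J,v \right)} = J - J = 0$)
$\left(r{\left(-7 \right)} - 78\right) b{\left(0,\frac{2}{6 \cdot 6} \right)} = \left(- 7 \left(3 - 7\right) - 78\right) 0 = \left(\left(-7\right) \left(-4\right) - 78\right) 0 = \left(28 - 78\right) 0 = \left(-50\right) 0 = 0$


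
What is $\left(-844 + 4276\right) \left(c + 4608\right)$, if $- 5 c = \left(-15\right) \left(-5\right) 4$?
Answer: $15608736$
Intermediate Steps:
$c = -60$ ($c = - \frac{\left(-15\right) \left(-5\right) 4}{5} = - \frac{75 \cdot 4}{5} = \left(- \frac{1}{5}\right) 300 = -60$)
$\left(-844 + 4276\right) \left(c + 4608\right) = \left(-844 + 4276\right) \left(-60 + 4608\right) = 3432 \cdot 4548 = 15608736$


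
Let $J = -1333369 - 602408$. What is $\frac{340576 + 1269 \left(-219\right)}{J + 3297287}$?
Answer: $\frac{12533}{272302} \approx 0.046026$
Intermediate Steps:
$J = -1935777$
$\frac{340576 + 1269 \left(-219\right)}{J + 3297287} = \frac{340576 + 1269 \left(-219\right)}{-1935777 + 3297287} = \frac{340576 - 277911}{1361510} = 62665 \cdot \frac{1}{1361510} = \frac{12533}{272302}$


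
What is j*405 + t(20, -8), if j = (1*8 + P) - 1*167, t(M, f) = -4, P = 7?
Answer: -61564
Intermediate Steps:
j = -152 (j = (1*8 + 7) - 1*167 = (8 + 7) - 167 = 15 - 167 = -152)
j*405 + t(20, -8) = -152*405 - 4 = -61560 - 4 = -61564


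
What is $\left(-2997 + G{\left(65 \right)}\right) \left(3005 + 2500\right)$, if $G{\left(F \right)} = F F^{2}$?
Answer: $1495312140$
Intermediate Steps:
$G{\left(F \right)} = F^{3}$
$\left(-2997 + G{\left(65 \right)}\right) \left(3005 + 2500\right) = \left(-2997 + 65^{3}\right) \left(3005 + 2500\right) = \left(-2997 + 274625\right) 5505 = 271628 \cdot 5505 = 1495312140$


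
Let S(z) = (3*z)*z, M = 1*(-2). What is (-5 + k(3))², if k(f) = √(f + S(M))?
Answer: (5 - √15)² ≈ 1.2702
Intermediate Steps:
M = -2
S(z) = 3*z²
k(f) = √(12 + f) (k(f) = √(f + 3*(-2)²) = √(f + 3*4) = √(f + 12) = √(12 + f))
(-5 + k(3))² = (-5 + √(12 + 3))² = (-5 + √15)²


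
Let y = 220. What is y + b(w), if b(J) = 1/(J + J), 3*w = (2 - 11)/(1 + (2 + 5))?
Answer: 656/3 ≈ 218.67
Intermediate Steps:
w = -3/8 (w = ((2 - 11)/(1 + (2 + 5)))/3 = (-9/(1 + 7))/3 = (-9/8)/3 = (-9*⅛)/3 = (⅓)*(-9/8) = -3/8 ≈ -0.37500)
b(J) = 1/(2*J)
y + b(w) = 220 + 1/(2*(-3/8)) = 220 + (½)*(-8/3) = 220 - 4/3 = 656/3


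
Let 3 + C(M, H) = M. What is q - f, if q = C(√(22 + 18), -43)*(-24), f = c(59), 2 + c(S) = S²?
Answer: -3407 - 48*√10 ≈ -3558.8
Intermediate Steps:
C(M, H) = -3 + M
c(S) = -2 + S²
f = 3479 (f = -2 + 59² = -2 + 3481 = 3479)
q = 72 - 48*√10 (q = (-3 + √(22 + 18))*(-24) = (-3 + √40)*(-24) = (-3 + 2*√10)*(-24) = 72 - 48*√10 ≈ -79.789)
q - f = (72 - 48*√10) - 1*3479 = (72 - 48*√10) - 3479 = -3407 - 48*√10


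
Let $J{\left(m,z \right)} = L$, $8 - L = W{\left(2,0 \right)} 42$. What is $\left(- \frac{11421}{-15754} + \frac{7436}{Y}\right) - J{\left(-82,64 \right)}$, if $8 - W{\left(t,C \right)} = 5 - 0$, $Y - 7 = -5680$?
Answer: $\frac{10493592745}{89372442} \approx 117.41$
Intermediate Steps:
$Y = -5673$ ($Y = 7 - 5680 = -5673$)
$W{\left(t,C \right)} = 3$ ($W{\left(t,C \right)} = 8 - \left(5 - 0\right) = 8 - \left(5 + 0\right) = 8 - 5 = 3$)
$L = -118$ ($L = 8 - 3 \cdot 42 = 8 - 126 = -118$)
$J{\left(m,z \right)} = -118$
$\left(- \frac{11421}{-15754} + \frac{7436}{Y}\right) - J{\left(-82,64 \right)} = \left(- \frac{11421}{-15754} + \frac{7436}{-5673}\right) - -118 = \left(\left(-11421\right) \left(- \frac{1}{15754}\right) + 7436 \left(- \frac{1}{5673}\right)\right) + 118 = \left(\frac{11421}{15754} - \frac{7436}{5673}\right) + 118 = - \frac{52355411}{89372442} + 118 = \frac{10493592745}{89372442}$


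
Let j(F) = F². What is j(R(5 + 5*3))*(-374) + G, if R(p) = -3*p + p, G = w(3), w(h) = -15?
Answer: -598415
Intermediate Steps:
G = -15
R(p) = -2*p
j(R(5 + 5*3))*(-374) + G = (-2*(5 + 5*3))²*(-374) - 15 = (-2*(5 + 15))²*(-374) - 15 = (-2*20)²*(-374) - 15 = (-40)²*(-374) - 15 = 1600*(-374) - 15 = -598400 - 15 = -598415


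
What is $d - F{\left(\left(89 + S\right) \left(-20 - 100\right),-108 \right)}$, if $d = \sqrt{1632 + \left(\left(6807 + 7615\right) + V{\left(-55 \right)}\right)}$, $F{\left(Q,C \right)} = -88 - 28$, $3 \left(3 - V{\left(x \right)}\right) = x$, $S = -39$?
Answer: $116 + \frac{\sqrt{144678}}{3} \approx 242.79$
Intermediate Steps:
$V{\left(x \right)} = 3 - \frac{x}{3}$
$F{\left(Q,C \right)} = -116$
$d = \frac{\sqrt{144678}}{3}$ ($d = \sqrt{1632 + \left(\left(6807 + 7615\right) + \left(3 - - \frac{55}{3}\right)\right)} = \sqrt{1632 + \left(14422 + \left(3 + \frac{55}{3}\right)\right)} = \sqrt{1632 + \left(14422 + \frac{64}{3}\right)} = \sqrt{1632 + \frac{43330}{3}} = \sqrt{\frac{48226}{3}} = \frac{\sqrt{144678}}{3} \approx 126.79$)
$d - F{\left(\left(89 + S\right) \left(-20 - 100\right),-108 \right)} = \frac{\sqrt{144678}}{3} - -116 = \frac{\sqrt{144678}}{3} + 116 = 116 + \frac{\sqrt{144678}}{3}$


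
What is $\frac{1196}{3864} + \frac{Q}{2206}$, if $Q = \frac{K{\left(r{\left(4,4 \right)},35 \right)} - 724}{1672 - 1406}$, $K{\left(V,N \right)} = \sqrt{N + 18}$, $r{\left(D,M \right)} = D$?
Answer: $\frac{38765}{125742} + \frac{\sqrt{53}}{586796} \approx 0.3083$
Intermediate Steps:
$K{\left(V,N \right)} = \sqrt{18 + N}$
$Q = - \frac{362}{133} + \frac{\sqrt{53}}{266}$ ($Q = \frac{\sqrt{18 + 35} - 724}{1672 - 1406} = \frac{\sqrt{53} - 724}{266} = \left(-724 + \sqrt{53}\right) \frac{1}{266} = - \frac{362}{133} + \frac{\sqrt{53}}{266} \approx -2.6944$)
$\frac{1196}{3864} + \frac{Q}{2206} = \frac{1196}{3864} + \frac{- \frac{362}{133} + \frac{\sqrt{53}}{266}}{2206} = 1196 \cdot \frac{1}{3864} + \left(- \frac{362}{133} + \frac{\sqrt{53}}{266}\right) \frac{1}{2206} = \frac{13}{42} - \left(\frac{181}{146699} - \frac{\sqrt{53}}{586796}\right) = \frac{38765}{125742} + \frac{\sqrt{53}}{586796}$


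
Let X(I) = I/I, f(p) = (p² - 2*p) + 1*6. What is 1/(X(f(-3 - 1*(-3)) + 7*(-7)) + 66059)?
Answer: 1/66060 ≈ 1.5138e-5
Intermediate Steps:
f(p) = 6 + p² - 2*p (f(p) = (p² - 2*p) + 6 = 6 + p² - 2*p)
X(I) = 1
1/(X(f(-3 - 1*(-3)) + 7*(-7)) + 66059) = 1/(1 + 66059) = 1/66060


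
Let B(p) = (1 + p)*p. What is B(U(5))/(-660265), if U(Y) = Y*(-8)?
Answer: -312/132053 ≈ -0.0023627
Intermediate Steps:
U(Y) = -8*Y
B(p) = p*(1 + p)
B(U(5))/(-660265) = ((-8*5)*(1 - 8*5))/(-660265) = -40*(1 - 40)*(-1/660265) = -40*(-39)*(-1/660265) = 1560*(-1/660265) = -312/132053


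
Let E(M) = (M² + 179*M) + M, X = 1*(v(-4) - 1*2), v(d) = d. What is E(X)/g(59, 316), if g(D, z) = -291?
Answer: 348/97 ≈ 3.5876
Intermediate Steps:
X = -6 (X = 1*(-4 - 1*2) = 1*(-4 - 2) = 1*(-6) = -6)
E(M) = M² + 180*M
E(X)/g(59, 316) = -6*(180 - 6)/(-291) = -6*174*(-1/291) = -1044*(-1/291) = 348/97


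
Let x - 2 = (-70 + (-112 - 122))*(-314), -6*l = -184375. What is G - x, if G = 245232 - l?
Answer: 714269/6 ≈ 1.1904e+5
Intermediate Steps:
l = 184375/6 (l = -⅙*(-184375) = 184375/6 ≈ 30729.)
x = 95458 (x = 2 + (-70 + (-112 - 122))*(-314) = 2 + (-70 - 234)*(-314) = 2 - 304*(-314) = 2 + 95456 = 95458)
G = 1287017/6 (G = 245232 - 1*184375/6 = 245232 - 184375/6 = 1287017/6 ≈ 2.1450e+5)
G - x = 1287017/6 - 1*95458 = 1287017/6 - 95458 = 714269/6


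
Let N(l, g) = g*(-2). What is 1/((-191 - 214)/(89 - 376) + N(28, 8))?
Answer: -287/4187 ≈ -0.068545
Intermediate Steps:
N(l, g) = -2*g
1/((-191 - 214)/(89 - 376) + N(28, 8)) = 1/((-191 - 214)/(89 - 376) - 2*8) = 1/(-405/(-287) - 16) = 1/(-405*(-1/287) - 16) = 1/(405/287 - 16) = 1/(-4187/287) = -287/4187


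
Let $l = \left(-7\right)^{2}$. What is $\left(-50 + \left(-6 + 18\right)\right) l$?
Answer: $-1862$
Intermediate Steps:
$l = 49$
$\left(-50 + \left(-6 + 18\right)\right) l = \left(-50 + \left(-6 + 18\right)\right) 49 = \left(-50 + 12\right) 49 = \left(-38\right) 49 = -1862$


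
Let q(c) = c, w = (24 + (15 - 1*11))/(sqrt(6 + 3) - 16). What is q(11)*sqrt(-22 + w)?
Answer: 11*I*sqrt(4082)/13 ≈ 54.061*I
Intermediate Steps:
w = -28/13 (w = (24 + (15 - 11))/(sqrt(9) - 16) = (24 + 4)/(3 - 16) = 28/(-13) = 28*(-1/13) = -28/13 ≈ -2.1538)
q(11)*sqrt(-22 + w) = 11*sqrt(-22 - 28/13) = 11*sqrt(-314/13) = 11*(I*sqrt(4082)/13) = 11*I*sqrt(4082)/13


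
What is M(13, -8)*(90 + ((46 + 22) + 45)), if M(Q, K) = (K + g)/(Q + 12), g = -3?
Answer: -2233/25 ≈ -89.320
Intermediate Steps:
M(Q, K) = (-3 + K)/(12 + Q) (M(Q, K) = (K - 3)/(Q + 12) = (-3 + K)/(12 + Q))
M(13, -8)*(90 + ((46 + 22) + 45)) = ((-3 - 8)/(12 + 13))*(90 + ((46 + 22) + 45)) = (-11/25)*(90 + (68 + 45)) = ((1/25)*(-11))*(90 + 113) = -11/25*203 = -2233/25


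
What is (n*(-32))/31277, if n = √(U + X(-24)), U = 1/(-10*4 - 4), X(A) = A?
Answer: -16*I*√11627/344047 ≈ -0.0050146*I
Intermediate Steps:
U = -1/44 (U = 1/(-40 - 4) = 1/(-44) = -1/44 ≈ -0.022727)
n = I*√11627/22 (n = √(-1/44 - 24) = √(-1057/44) = I*√11627/22 ≈ 4.9013*I)
(n*(-32))/31277 = ((I*√11627/22)*(-32))/31277 = -16*I*√11627/11*(1/31277) = -16*I*√11627/344047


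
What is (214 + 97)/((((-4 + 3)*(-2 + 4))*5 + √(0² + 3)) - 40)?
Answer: -15550/2497 - 311*√3/2497 ≈ -6.4432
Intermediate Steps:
(214 + 97)/((((-4 + 3)*(-2 + 4))*5 + √(0² + 3)) - 40) = 311/((-1*2*5 + √(0 + 3)) - 40) = 311/((-2*5 + √3) - 40) = 311/((-10 + √3) - 40) = 311/(-50 + √3)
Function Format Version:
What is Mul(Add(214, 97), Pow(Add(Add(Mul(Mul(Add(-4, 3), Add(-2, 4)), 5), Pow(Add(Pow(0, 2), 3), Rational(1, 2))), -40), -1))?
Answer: Add(Rational(-15550, 2497), Mul(Rational(-311, 2497), Pow(3, Rational(1, 2)))) ≈ -6.4432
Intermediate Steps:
Mul(Add(214, 97), Pow(Add(Add(Mul(Mul(Add(-4, 3), Add(-2, 4)), 5), Pow(Add(Pow(0, 2), 3), Rational(1, 2))), -40), -1)) = Mul(311, Pow(Add(Add(Mul(Mul(-1, 2), 5), Pow(Add(0, 3), Rational(1, 2))), -40), -1)) = Mul(311, Pow(Add(Add(Mul(-2, 5), Pow(3, Rational(1, 2))), -40), -1)) = Mul(311, Pow(Add(Add(-10, Pow(3, Rational(1, 2))), -40), -1)) = Mul(311, Pow(Add(-50, Pow(3, Rational(1, 2))), -1))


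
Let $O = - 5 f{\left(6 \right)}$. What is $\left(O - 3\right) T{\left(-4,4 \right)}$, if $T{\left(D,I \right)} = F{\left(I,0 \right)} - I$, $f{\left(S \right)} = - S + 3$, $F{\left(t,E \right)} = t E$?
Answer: $-48$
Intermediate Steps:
$F{\left(t,E \right)} = E t$
$f{\left(S \right)} = 3 - S$
$O = 15$ ($O = - 5 \left(3 - 6\right) = \left(-5\right) \left(-3\right) = 15$)
$T{\left(D,I \right)} = - I$ ($T{\left(D,I \right)} = 0 I - I = 0 - I = - I$)
$\left(O - 3\right) T{\left(-4,4 \right)} = \left(15 - 3\right) \left(\left(-1\right) 4\right) = 12 \left(-4\right) = -48$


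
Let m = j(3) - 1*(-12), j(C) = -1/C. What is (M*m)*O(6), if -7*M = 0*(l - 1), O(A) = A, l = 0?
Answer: 0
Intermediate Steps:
m = 35/3 (m = -1/3 - 1*(-12) = -1*⅓ + 12 = -⅓ + 12 = 35/3 ≈ 11.667)
M = 0 (M = -0*(0 - 1) = -0*(-1) = -⅐*0 = 0)
(M*m)*O(6) = (0*(35/3))*6 = 0*6 = 0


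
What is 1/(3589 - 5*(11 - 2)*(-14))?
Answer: 1/4219 ≈ 0.00023702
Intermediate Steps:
1/(3589 - 5*(11 - 2)*(-14)) = 1/(3589 - 5*9*(-14)) = 1/(3589 - 45*(-14)) = 1/(3589 + 630) = 1/4219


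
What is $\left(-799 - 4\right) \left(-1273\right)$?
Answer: $1022219$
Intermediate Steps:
$\left(-799 - 4\right) \left(-1273\right) = \left(-803\right) \left(-1273\right) = 1022219$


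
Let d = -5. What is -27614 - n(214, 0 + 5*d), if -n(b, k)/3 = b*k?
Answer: -43664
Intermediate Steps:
n(b, k) = -3*b*k
-27614 - n(214, 0 + 5*d) = -27614 - (-3)*214*(0 + 5*(-5)) = -27614 - (-3)*214*(0 - 25) = -27614 - (-3)*214*(-25) = -27614 - 1*16050 = -27614 - 16050 = -43664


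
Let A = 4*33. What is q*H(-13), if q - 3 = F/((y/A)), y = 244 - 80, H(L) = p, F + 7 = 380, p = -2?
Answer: -24864/41 ≈ -606.44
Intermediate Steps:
F = 373 (F = -7 + 380 = 373)
H(L) = -2
y = 164
A = 132
q = 12432/41 (q = 3 + 373/((164/132)) = 3 + 373/((164*(1/132))) = 3 + 373/(41/33) = 3 + 373*(33/41) = 3 + 12309/41 = 12432/41 ≈ 303.22)
q*H(-13) = (12432/41)*(-2) = -24864/41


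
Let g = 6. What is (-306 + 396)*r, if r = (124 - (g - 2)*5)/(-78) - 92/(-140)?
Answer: -426/7 ≈ -60.857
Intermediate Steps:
r = -71/105 (r = (124 - (6 - 2)*5)/(-78) - 92/(-140) = (124 - 4*5)*(-1/78) - 92*(-1/140) = (124 - 1*20)*(-1/78) + 23/35 = (124 - 20)*(-1/78) + 23/35 = 104*(-1/78) + 23/35 = -4/3 + 23/35 = -71/105 ≈ -0.67619)
(-306 + 396)*r = (-306 + 396)*(-71/105) = 90*(-71/105) = -426/7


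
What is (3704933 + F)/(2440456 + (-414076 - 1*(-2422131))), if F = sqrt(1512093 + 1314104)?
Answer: 3704933/4448511 + 11*sqrt(23357)/4448511 ≈ 0.83323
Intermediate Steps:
F = 11*sqrt(23357) (F = sqrt(2826197) = 11*sqrt(23357) ≈ 1681.1)
(3704933 + F)/(2440456 + (-414076 - 1*(-2422131))) = (3704933 + 11*sqrt(23357))/(2440456 + (-414076 - 1*(-2422131))) = (3704933 + 11*sqrt(23357))/(2440456 + (-414076 + 2422131)) = (3704933 + 11*sqrt(23357))/(2440456 + 2008055) = (3704933 + 11*sqrt(23357))/4448511 = (3704933 + 11*sqrt(23357))*(1/4448511) = 3704933/4448511 + 11*sqrt(23357)/4448511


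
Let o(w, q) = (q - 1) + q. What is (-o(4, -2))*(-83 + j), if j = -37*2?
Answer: -785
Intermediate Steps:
o(w, q) = -1 + 2*q (o(w, q) = (-1 + q) + q = -1 + 2*q)
j = -74
(-o(4, -2))*(-83 + j) = (-(-1 + 2*(-2)))*(-83 - 74) = -(-1 - 4)*(-157) = -1*(-5)*(-157) = 5*(-157) = -785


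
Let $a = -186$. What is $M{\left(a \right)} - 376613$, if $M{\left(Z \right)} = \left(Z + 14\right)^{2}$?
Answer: $-347029$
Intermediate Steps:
$M{\left(Z \right)} = \left(14 + Z\right)^{2}$
$M{\left(a \right)} - 376613 = \left(14 - 186\right)^{2} - 376613 = \left(-172\right)^{2} - 376613 = 29584 - 376613 = -347029$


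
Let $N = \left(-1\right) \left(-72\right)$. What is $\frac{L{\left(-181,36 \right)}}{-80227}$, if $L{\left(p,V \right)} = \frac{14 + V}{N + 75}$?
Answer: $- \frac{50}{11793369} \approx -4.2397 \cdot 10^{-6}$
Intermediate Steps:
$N = 72$
$L{\left(p,V \right)} = \frac{2}{21} + \frac{V}{147}$ ($L{\left(p,V \right)} = \frac{14 + V}{72 + 75} = \frac{14 + V}{147} = \left(14 + V\right) \frac{1}{147} = \frac{2}{21} + \frac{V}{147}$)
$\frac{L{\left(-181,36 \right)}}{-80227} = \frac{\frac{2}{21} + \frac{1}{147} \cdot 36}{-80227} = \left(\frac{2}{21} + \frac{12}{49}\right) \left(- \frac{1}{80227}\right) = \frac{50}{147} \left(- \frac{1}{80227}\right) = - \frac{50}{11793369}$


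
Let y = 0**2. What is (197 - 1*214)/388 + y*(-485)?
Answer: -17/388 ≈ -0.043814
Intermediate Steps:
y = 0
(197 - 1*214)/388 + y*(-485) = (197 - 1*214)/388 + 0*(-485) = (197 - 214)*(1/388) + 0 = -17*1/388 + 0 = -17/388 + 0 = -17/388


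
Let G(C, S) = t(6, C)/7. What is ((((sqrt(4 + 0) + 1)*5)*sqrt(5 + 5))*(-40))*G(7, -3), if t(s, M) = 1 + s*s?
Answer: -22200*sqrt(10)/7 ≈ -10029.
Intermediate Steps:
t(s, M) = 1 + s**2
G(C, S) = 37/7 (G(C, S) = (1 + 6**2)/7 = (1 + 36)*(1/7) = 37*(1/7) = 37/7)
((((sqrt(4 + 0) + 1)*5)*sqrt(5 + 5))*(-40))*G(7, -3) = ((((sqrt(4 + 0) + 1)*5)*sqrt(5 + 5))*(-40))*(37/7) = ((((sqrt(4) + 1)*5)*sqrt(10))*(-40))*(37/7) = ((((2 + 1)*5)*sqrt(10))*(-40))*(37/7) = (((3*5)*sqrt(10))*(-40))*(37/7) = ((15*sqrt(10))*(-40))*(37/7) = -600*sqrt(10)*(37/7) = -22200*sqrt(10)/7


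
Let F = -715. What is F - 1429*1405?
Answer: -2008460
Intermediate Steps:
F - 1429*1405 = -715 - 1429*1405 = -715 - 2007745 = -2008460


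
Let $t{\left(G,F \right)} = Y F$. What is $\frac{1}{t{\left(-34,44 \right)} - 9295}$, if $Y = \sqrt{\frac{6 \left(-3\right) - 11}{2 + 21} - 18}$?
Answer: $- \frac{19435}{180726293} - \frac{4 i \sqrt{10189}}{180726293} \approx -0.00010754 - 2.2341 \cdot 10^{-6} i$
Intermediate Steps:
$Y = \frac{i \sqrt{10189}}{23}$ ($Y = \sqrt{\frac{-18 - 11}{23} - 18} = \sqrt{\left(-29\right) \frac{1}{23} - 18} = \sqrt{- \frac{29}{23} - 18} = \sqrt{- \frac{443}{23}} = \frac{i \sqrt{10189}}{23} \approx 4.3887 i$)
$t{\left(G,F \right)} = \frac{i F \sqrt{10189}}{23}$ ($t{\left(G,F \right)} = \frac{i \sqrt{10189}}{23} F = \frac{i F \sqrt{10189}}{23}$)
$\frac{1}{t{\left(-34,44 \right)} - 9295} = \frac{1}{\frac{1}{23} i 44 \sqrt{10189} - 9295} = \frac{1}{\frac{44 i \sqrt{10189}}{23} - 9295} = \frac{1}{-9295 + \frac{44 i \sqrt{10189}}{23}}$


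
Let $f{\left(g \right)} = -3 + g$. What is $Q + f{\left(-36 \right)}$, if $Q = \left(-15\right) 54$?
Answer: $-849$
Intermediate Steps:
$Q = -810$
$Q + f{\left(-36 \right)} = -810 - 39 = -849$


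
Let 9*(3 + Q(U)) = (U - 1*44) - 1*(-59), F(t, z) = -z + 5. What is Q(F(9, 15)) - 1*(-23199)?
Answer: 208769/9 ≈ 23197.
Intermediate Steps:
F(t, z) = 5 - z
Q(U) = -4/3 + U/9 (Q(U) = -3 + ((U - 1*44) - 1*(-59))/9 = -3 + ((U - 44) + 59)/9 = -3 + ((-44 + U) + 59)/9 = -3 + (15 + U)/9 = -3 + (5/3 + U/9) = -4/3 + U/9)
Q(F(9, 15)) - 1*(-23199) = (-4/3 + (5 - 1*15)/9) - 1*(-23199) = (-4/3 + (5 - 15)/9) + 23199 = (-4/3 + (⅑)*(-10)) + 23199 = (-4/3 - 10/9) + 23199 = -22/9 + 23199 = 208769/9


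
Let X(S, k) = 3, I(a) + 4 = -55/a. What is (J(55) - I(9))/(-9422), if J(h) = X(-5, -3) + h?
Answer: -613/84798 ≈ -0.0072289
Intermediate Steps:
I(a) = -4 - 55/a
J(h) = 3 + h
(J(55) - I(9))/(-9422) = ((3 + 55) - (-4 - 55/9))/(-9422) = (58 - (-4 - 55*1/9))*(-1/9422) = (58 - (-4 - 55/9))*(-1/9422) = (58 - 1*(-91/9))*(-1/9422) = (58 + 91/9)*(-1/9422) = (613/9)*(-1/9422) = -613/84798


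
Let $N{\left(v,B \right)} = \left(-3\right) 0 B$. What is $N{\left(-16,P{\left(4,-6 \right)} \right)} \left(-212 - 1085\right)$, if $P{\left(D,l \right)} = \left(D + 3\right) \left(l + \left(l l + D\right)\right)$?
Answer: $0$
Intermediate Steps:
$P{\left(D,l \right)} = \left(3 + D\right) \left(D + l + l^{2}\right)$ ($P{\left(D,l \right)} = \left(3 + D\right) \left(l + \left(l^{2} + D\right)\right) = \left(3 + D\right) \left(l + \left(D + l^{2}\right)\right) = \left(3 + D\right) \left(D + l + l^{2}\right)$)
$N{\left(v,B \right)} = 0$ ($N{\left(v,B \right)} = 0 B = 0$)
$N{\left(-16,P{\left(4,-6 \right)} \right)} \left(-212 - 1085\right) = 0 \left(-212 - 1085\right) = 0 \left(-1297\right) = 0$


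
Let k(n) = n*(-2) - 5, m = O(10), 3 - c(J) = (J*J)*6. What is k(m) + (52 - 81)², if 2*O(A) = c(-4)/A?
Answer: 8453/10 ≈ 845.30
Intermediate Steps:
c(J) = 3 - 6*J² (c(J) = 3 - J*J*6 = 3 - J²*6 = 3 - 6*J²)
O(A) = -93/(2*A) (O(A) = ((3 - 6*(-4)²)/A)/2 = ((3 - 6*16)/A)/2 = ((3 - 96)/A)/2 = (-93/A)/2 = -93/(2*A))
m = -93/20 (m = -93/2/10 = -93/2*⅒ = -93/20 ≈ -4.6500)
k(n) = -5 - 2*n (k(n) = -2*n - 5 = -5 - 2*n)
k(m) + (52 - 81)² = (-5 - 2*(-93/20)) + (52 - 81)² = (-5 + 93/10) + (-29)² = 43/10 + 841 = 8453/10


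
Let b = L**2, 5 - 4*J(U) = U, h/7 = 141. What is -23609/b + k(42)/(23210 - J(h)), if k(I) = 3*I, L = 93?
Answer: -368447417/135244413 ≈ -2.7243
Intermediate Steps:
h = 987 (h = 7*141 = 987)
J(U) = 5/4 - U/4
b = 8649 (b = 93**2 = 8649)
-23609/b + k(42)/(23210 - J(h)) = -23609/8649 + (3*42)/(23210 - (5/4 - 1/4*987)) = -23609*1/8649 + 126/(23210 - (5/4 - 987/4)) = -23609/8649 + 126/(23210 - 1*(-491/2)) = -23609/8649 + 126/(23210 + 491/2) = -23609/8649 + 126/(46911/2) = -23609/8649 + 126*(2/46911) = -23609/8649 + 84/15637 = -368447417/135244413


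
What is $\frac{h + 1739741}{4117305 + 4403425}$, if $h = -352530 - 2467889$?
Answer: $- \frac{540339}{4260365} \approx -0.12683$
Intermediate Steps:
$h = -2820419$
$\frac{h + 1739741}{4117305 + 4403425} = \frac{-2820419 + 1739741}{4117305 + 4403425} = - \frac{1080678}{8520730} = \left(-1080678\right) \frac{1}{8520730} = - \frac{540339}{4260365}$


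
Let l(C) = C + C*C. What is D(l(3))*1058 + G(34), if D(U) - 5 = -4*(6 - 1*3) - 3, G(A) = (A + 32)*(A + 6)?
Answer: -7940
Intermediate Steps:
G(A) = (6 + A)*(32 + A) (G(A) = (32 + A)*(6 + A) = (6 + A)*(32 + A))
l(C) = C + C²
D(U) = -10 (D(U) = 5 + (-4*(6 - 1*3) - 3) = 5 + (-4*(6 - 3) - 3) = 5 + (-4*3 - 3) = 5 + (-12 - 3) = 5 - 15 = -10)
D(l(3))*1058 + G(34) = -10*1058 + (192 + 34² + 38*34) = -10580 + (192 + 1156 + 1292) = -10580 + 2640 = -7940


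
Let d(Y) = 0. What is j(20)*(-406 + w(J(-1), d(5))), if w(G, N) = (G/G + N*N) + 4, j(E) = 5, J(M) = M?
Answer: -2005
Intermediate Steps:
w(G, N) = 5 + N² (w(G, N) = (1 + N²) + 4 = 5 + N²)
j(20)*(-406 + w(J(-1), d(5))) = 5*(-406 + (5 + 0²)) = 5*(-406 + (5 + 0)) = 5*(-406 + 5) = 5*(-401) = -2005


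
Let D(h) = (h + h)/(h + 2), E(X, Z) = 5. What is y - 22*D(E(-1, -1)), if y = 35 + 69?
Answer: 508/7 ≈ 72.571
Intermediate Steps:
y = 104
D(h) = 2*h/(2 + h) (D(h) = (2*h)/(2 + h) = 2*h/(2 + h))
y - 22*D(E(-1, -1)) = 104 - 44*5/(2 + 5) = 104 - 44*5/7 = 104 - 22*10/7 = 104 - 220/7 = 508/7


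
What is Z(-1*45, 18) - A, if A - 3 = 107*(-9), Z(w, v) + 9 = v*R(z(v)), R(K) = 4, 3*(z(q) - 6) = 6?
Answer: 1023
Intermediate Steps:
z(q) = 8 (z(q) = 6 + (⅓)*6 = 6 + 2 = 8)
Z(w, v) = -9 + 4*v (Z(w, v) = -9 + v*4 = -9 + 4*v)
A = -960 (A = 3 + 107*(-9) = 3 - 963 = -960)
Z(-1*45, 18) - A = (-9 + 4*18) - 1*(-960) = (-9 + 72) + 960 = 63 + 960 = 1023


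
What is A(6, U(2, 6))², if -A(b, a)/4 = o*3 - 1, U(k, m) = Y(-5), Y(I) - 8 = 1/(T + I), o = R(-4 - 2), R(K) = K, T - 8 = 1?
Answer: 5776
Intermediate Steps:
T = 9 (T = 8 + 1 = 9)
o = -6 (o = -4 - 2 = -6)
Y(I) = 8 + 1/(9 + I)
U(k, m) = 33/4 (U(k, m) = (73 + 8*(-5))/(9 - 5) = (73 - 40)/4 = (¼)*33 = 33/4)
A(b, a) = 76 (A(b, a) = -4*(-6*3 - 1) = -4*(-18 - 1) = -4*(-19) = 76)
A(6, U(2, 6))² = 76² = 5776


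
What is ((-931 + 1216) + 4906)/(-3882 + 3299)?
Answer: -5191/583 ≈ -8.9039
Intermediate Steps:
((-931 + 1216) + 4906)/(-3882 + 3299) = (285 + 4906)/(-583) = 5191*(-1/583) = -5191/583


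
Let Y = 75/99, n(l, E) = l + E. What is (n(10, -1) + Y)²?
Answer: 103684/1089 ≈ 95.210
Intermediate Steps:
n(l, E) = E + l
Y = 25/33 (Y = 75*(1/99) = 25/33 ≈ 0.75758)
(n(10, -1) + Y)² = ((-1 + 10) + 25/33)² = (9 + 25/33)² = (322/33)² = 103684/1089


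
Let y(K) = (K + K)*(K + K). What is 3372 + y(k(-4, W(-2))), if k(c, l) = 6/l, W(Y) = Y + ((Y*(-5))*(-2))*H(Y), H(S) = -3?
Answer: 2835888/841 ≈ 3372.0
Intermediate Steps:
W(Y) = -29*Y (W(Y) = Y + ((Y*(-5))*(-2))*(-3) = Y + (-5*Y*(-2))*(-3) = Y + (10*Y)*(-3) = Y - 30*Y = -29*Y)
y(K) = 4*K**2 (y(K) = (2*K)*(2*K) = 4*K**2)
3372 + y(k(-4, W(-2))) = 3372 + 4*(6/((-29*(-2))))**2 = 3372 + 4*(6/58)**2 = 3372 + 4*(6*(1/58))**2 = 3372 + 4*(3/29)**2 = 3372 + 4*(9/841) = 3372 + 36/841 = 2835888/841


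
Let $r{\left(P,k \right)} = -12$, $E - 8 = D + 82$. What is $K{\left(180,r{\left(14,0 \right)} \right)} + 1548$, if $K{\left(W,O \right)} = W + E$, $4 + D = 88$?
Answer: $1902$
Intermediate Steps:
$D = 84$ ($D = -4 + 88 = 84$)
$E = 174$ ($E = 8 + \left(84 + 82\right) = 8 + 166 = 174$)
$K{\left(W,O \right)} = 174 + W$ ($K{\left(W,O \right)} = W + 174 = 174 + W$)
$K{\left(180,r{\left(14,0 \right)} \right)} + 1548 = \left(174 + 180\right) + 1548 = 354 + 1548 = 1902$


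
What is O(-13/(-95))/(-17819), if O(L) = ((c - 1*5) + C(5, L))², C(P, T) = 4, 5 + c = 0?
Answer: -36/17819 ≈ -0.0020203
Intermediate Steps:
c = -5 (c = -5 + 0 = -5)
O(L) = 36 (O(L) = ((-5 - 1*5) + 4)² = ((-5 - 5) + 4)² = (-10 + 4)² = (-6)² = 36)
O(-13/(-95))/(-17819) = 36/(-17819) = 36*(-1/17819) = -36/17819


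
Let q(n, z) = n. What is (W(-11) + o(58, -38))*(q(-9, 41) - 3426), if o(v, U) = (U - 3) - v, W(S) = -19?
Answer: 405330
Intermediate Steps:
o(v, U) = -3 + U - v (o(v, U) = (-3 + U) - v = -3 + U - v)
(W(-11) + o(58, -38))*(q(-9, 41) - 3426) = (-19 + (-3 - 38 - 1*58))*(-9 - 3426) = (-19 + (-3 - 38 - 58))*(-3435) = (-19 - 99)*(-3435) = -118*(-3435) = 405330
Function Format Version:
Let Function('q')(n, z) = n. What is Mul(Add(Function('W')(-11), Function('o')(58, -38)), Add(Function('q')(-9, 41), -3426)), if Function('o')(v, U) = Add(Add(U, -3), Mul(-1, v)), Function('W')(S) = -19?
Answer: 405330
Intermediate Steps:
Function('o')(v, U) = Add(-3, U, Mul(-1, v)) (Function('o')(v, U) = Add(Add(-3, U), Mul(-1, v)) = Add(-3, U, Mul(-1, v)))
Mul(Add(Function('W')(-11), Function('o')(58, -38)), Add(Function('q')(-9, 41), -3426)) = Mul(Add(-19, Add(-3, -38, Mul(-1, 58))), Add(-9, -3426)) = Mul(Add(-19, Add(-3, -38, -58)), -3435) = Mul(Add(-19, -99), -3435) = Mul(-118, -3435) = 405330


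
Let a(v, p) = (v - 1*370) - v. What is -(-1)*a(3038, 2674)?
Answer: -370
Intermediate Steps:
a(v, p) = -370 (a(v, p) = (v - 370) - v = (-370 + v) - v = -370)
-(-1)*a(3038, 2674) = -(-1)*(-370) = -1*370 = -370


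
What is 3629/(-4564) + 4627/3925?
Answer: 6873803/17913700 ≈ 0.38372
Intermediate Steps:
3629/(-4564) + 4627/3925 = 3629*(-1/4564) + 4627*(1/3925) = -3629/4564 + 4627/3925 = 6873803/17913700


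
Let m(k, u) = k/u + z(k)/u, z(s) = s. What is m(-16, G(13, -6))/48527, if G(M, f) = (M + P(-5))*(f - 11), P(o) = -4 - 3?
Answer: 16/2474877 ≈ 6.4650e-6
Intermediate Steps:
P(o) = -7
G(M, f) = (-11 + f)*(-7 + M) (G(M, f) = (M - 7)*(f - 11) = (-7 + M)*(-11 + f) = (-11 + f)*(-7 + M))
m(k, u) = 2*k/u (m(k, u) = k/u + k/u = 2*k/u)
m(-16, G(13, -6))/48527 = (2*(-16)/(77 - 11*13 - 7*(-6) + 13*(-6)))/48527 = (2*(-16)/(77 - 143 + 42 - 78))*(1/48527) = (2*(-16)/(-102))*(1/48527) = (2*(-16)*(-1/102))*(1/48527) = (16/51)*(1/48527) = 16/2474877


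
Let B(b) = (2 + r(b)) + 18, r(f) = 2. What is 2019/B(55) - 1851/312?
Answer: 98201/1144 ≈ 85.840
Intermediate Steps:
B(b) = 22 (B(b) = (2 + 2) + 18 = 4 + 18 = 22)
2019/B(55) - 1851/312 = 2019/22 - 1851/312 = 2019*(1/22) - 1851*1/312 = 2019/22 - 617/104 = 98201/1144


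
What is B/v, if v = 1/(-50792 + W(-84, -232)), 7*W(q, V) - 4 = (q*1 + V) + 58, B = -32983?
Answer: 11735285434/7 ≈ 1.6765e+9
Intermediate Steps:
W(q, V) = 62/7 + V/7 + q/7 (W(q, V) = 4/7 + ((q*1 + V) + 58)/7 = 4/7 + ((q + V) + 58)/7 = 4/7 + ((V + q) + 58)/7 = 4/7 + (58 + V + q)/7 = 4/7 + (58/7 + V/7 + q/7) = 62/7 + V/7 + q/7)
v = -7/355798 (v = 1/(-50792 + (62/7 + (⅐)*(-232) + (⅐)*(-84))) = 1/(-50792 + (62/7 - 232/7 - 12)) = 1/(-50792 - 254/7) = 1/(-355798/7) = -7/355798 ≈ -1.9674e-5)
B/v = -32983/(-7/355798) = -32983*(-355798/7) = 11735285434/7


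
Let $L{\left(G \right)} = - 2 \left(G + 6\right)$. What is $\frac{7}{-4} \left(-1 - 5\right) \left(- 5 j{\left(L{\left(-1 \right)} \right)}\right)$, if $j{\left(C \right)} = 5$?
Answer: $- \frac{525}{2} \approx -262.5$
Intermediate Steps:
$L{\left(G \right)} = -12 - 2 G$ ($L{\left(G \right)} = - 2 \left(6 + G\right) = -12 - 2 G$)
$\frac{7}{-4} \left(-1 - 5\right) \left(- 5 j{\left(L{\left(-1 \right)} \right)}\right) = \frac{7}{-4} \left(-1 - 5\right) \left(\left(-5\right) 5\right) = 7 \left(- \frac{1}{4}\right) \left(\left(-6\right) \left(-25\right)\right) = \left(- \frac{7}{4}\right) 150 = - \frac{525}{2}$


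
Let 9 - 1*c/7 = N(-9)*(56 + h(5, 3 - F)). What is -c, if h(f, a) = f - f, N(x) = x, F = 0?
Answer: -3591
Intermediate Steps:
h(f, a) = 0
c = 3591 (c = 63 - (-63)*(56 + 0) = 63 - (-63)*56 = 63 - 7*(-504) = 63 + 3528 = 3591)
-c = -1*3591 = -3591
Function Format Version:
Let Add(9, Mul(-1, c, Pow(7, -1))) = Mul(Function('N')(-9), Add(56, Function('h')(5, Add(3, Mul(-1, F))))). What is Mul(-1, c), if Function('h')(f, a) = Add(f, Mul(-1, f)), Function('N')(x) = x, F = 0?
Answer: -3591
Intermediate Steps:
Function('h')(f, a) = 0
c = 3591 (c = Add(63, Mul(-7, Mul(-9, Add(56, 0)))) = Add(63, Mul(-7, Mul(-9, 56))) = Add(63, Mul(-7, -504)) = Add(63, 3528) = 3591)
Mul(-1, c) = Mul(-1, 3591) = -3591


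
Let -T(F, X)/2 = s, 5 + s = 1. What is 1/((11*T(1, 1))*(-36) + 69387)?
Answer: 1/66219 ≈ 1.5101e-5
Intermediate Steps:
s = -4 (s = -5 + 1 = -4)
T(F, X) = 8 (T(F, X) = -2*(-4) = 8)
1/((11*T(1, 1))*(-36) + 69387) = 1/((11*8)*(-36) + 69387) = 1/(88*(-36) + 69387) = 1/(-3168 + 69387) = 1/66219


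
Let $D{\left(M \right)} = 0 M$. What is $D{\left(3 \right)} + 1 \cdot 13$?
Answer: $13$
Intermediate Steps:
$D{\left(M \right)} = 0$
$D{\left(3 \right)} + 1 \cdot 13 = 0 + 1 \cdot 13 = 0 + 13 = 13$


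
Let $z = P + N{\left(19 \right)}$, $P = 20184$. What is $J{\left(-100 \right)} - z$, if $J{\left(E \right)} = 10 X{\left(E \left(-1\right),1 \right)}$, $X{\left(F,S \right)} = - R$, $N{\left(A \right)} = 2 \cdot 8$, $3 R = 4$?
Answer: $- \frac{60640}{3} \approx -20213.0$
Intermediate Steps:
$R = \frac{4}{3}$ ($R = \frac{1}{3} \cdot 4 = \frac{4}{3} \approx 1.3333$)
$N{\left(A \right)} = 16$
$X{\left(F,S \right)} = - \frac{4}{3}$ ($X{\left(F,S \right)} = \left(-1\right) \frac{4}{3} = - \frac{4}{3}$)
$J{\left(E \right)} = - \frac{40}{3}$ ($J{\left(E \right)} = 10 \left(- \frac{4}{3}\right) = - \frac{40}{3}$)
$z = 20200$ ($z = 20184 + 16 = 20200$)
$J{\left(-100 \right)} - z = - \frac{40}{3} - 20200 = - \frac{60640}{3}$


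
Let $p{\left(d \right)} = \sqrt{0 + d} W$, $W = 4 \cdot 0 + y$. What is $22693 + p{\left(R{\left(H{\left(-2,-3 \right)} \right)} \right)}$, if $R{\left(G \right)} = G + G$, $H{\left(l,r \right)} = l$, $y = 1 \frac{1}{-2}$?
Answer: $22693 - i \approx 22693.0 - 1.0 i$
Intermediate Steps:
$y = - \frac{1}{2}$ ($y = 1 \left(- \frac{1}{2}\right) = - \frac{1}{2} \approx -0.5$)
$W = - \frac{1}{2}$ ($W = 4 \cdot 0 - \frac{1}{2} = 0 - \frac{1}{2} = - \frac{1}{2} \approx -0.5$)
$R{\left(G \right)} = 2 G$
$p{\left(d \right)} = - \frac{\sqrt{d}}{2}$ ($p{\left(d \right)} = \sqrt{0 + d} \left(- \frac{1}{2}\right) = \sqrt{d} \left(- \frac{1}{2}\right) = - \frac{\sqrt{d}}{2}$)
$22693 + p{\left(R{\left(H{\left(-2,-3 \right)} \right)} \right)} = 22693 - \frac{\sqrt{2 \left(-2\right)}}{2} = 22693 - \frac{\sqrt{-4}}{2} = 22693 - \frac{2 i}{2} = 22693 - i$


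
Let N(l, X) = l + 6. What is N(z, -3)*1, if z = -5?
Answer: 1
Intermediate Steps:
N(l, X) = 6 + l
N(z, -3)*1 = (6 - 5)*1 = 1*1 = 1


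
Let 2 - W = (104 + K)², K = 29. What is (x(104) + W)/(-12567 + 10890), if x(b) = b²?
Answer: 6871/1677 ≈ 4.0972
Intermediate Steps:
W = -17687 (W = 2 - (104 + 29)² = 2 - 1*133² = 2 - 1*17689 = 2 - 17689 = -17687)
(x(104) + W)/(-12567 + 10890) = (104² - 17687)/(-12567 + 10890) = (10816 - 17687)/(-1677) = -6871*(-1/1677) = 6871/1677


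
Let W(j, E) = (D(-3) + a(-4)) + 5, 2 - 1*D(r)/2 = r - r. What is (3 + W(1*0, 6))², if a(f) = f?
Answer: 64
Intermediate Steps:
D(r) = 4 (D(r) = 4 - 2*(r - r) = 4 - 2*0 = 4 + 0 = 4)
W(j, E) = 5 (W(j, E) = (4 - 4) + 5 = 0 + 5 = 5)
(3 + W(1*0, 6))² = (3 + 5)² = 8² = 64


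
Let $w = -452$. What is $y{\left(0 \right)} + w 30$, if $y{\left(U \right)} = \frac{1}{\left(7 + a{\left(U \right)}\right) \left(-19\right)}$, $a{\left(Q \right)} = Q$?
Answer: $- \frac{1803481}{133} \approx -13560.0$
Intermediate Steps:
$y{\left(U \right)} = - \frac{1}{19 \left(7 + U\right)}$ ($y{\left(U \right)} = \frac{1}{\left(7 + U\right) \left(-19\right)} = \frac{1}{7 + U} \left(- \frac{1}{19}\right) = - \frac{1}{19 \left(7 + U\right)}$)
$y{\left(0 \right)} + w 30 = - \frac{1}{133 + 19 \cdot 0} - 13560 = - \frac{1}{133 + 0} - 13560 = - \frac{1}{133} - 13560 = - \frac{1803481}{133}$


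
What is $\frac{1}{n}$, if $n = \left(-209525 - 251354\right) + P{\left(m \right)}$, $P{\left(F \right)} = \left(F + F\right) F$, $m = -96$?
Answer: $- \frac{1}{442447} \approx -2.2602 \cdot 10^{-6}$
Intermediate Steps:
$P{\left(F \right)} = 2 F^{2}$ ($P{\left(F \right)} = 2 F F = 2 F^{2}$)
$n = -442447$ ($n = \left(-209525 - 251354\right) + 2 \left(-96\right)^{2} = -460879 + 2 \cdot 9216 = -460879 + 18432 = -442447$)
$\frac{1}{n} = \frac{1}{-442447} = - \frac{1}{442447}$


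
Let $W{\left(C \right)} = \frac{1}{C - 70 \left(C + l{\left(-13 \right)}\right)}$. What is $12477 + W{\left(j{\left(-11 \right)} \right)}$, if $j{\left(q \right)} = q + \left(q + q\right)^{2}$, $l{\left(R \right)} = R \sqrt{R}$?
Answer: $\frac{13424491731276}{1075939069} - \frac{910 i \sqrt{13}}{1075939069} \approx 12477.0 - 3.0495 \cdot 10^{-6} i$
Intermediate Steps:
$l{\left(R \right)} = R^{\frac{3}{2}}$
$j{\left(q \right)} = q + 4 q^{2}$ ($j{\left(q \right)} = q + \left(2 q\right)^{2} = q + 4 q^{2}$)
$W{\left(C \right)} = \frac{1}{- 69 C + 910 i \sqrt{13}}$ ($W{\left(C \right)} = \frac{1}{C - 70 \left(C + \left(-13\right)^{\frac{3}{2}}\right)} = \frac{1}{C - 70 \left(C - 13 i \sqrt{13}\right)} = \frac{1}{C - \left(70 C - 910 i \sqrt{13}\right)} = \frac{1}{- 69 C + 910 i \sqrt{13}}$)
$12477 + W{\left(j{\left(-11 \right)} \right)} = 12477 - \frac{1}{69 \left(- 11 \left(1 + 4 \left(-11\right)\right)\right) - 910 i \sqrt{13}} = 12477 - \frac{1}{69 \left(- 11 \left(1 - 44\right)\right) - 910 i \sqrt{13}} = 12477 - \frac{1}{69 \left(\left(-11\right) \left(-43\right)\right) - 910 i \sqrt{13}} = 12477 - \frac{1}{69 \cdot 473 - 910 i \sqrt{13}} = 12477 - \frac{1}{32637 - 910 i \sqrt{13}}$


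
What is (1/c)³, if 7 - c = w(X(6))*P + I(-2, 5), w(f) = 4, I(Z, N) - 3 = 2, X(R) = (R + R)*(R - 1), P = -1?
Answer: 1/216 ≈ 0.0046296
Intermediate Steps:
X(R) = 2*R*(-1 + R) (X(R) = (2*R)*(-1 + R) = 2*R*(-1 + R))
I(Z, N) = 5 (I(Z, N) = 3 + 2 = 5)
c = 6 (c = 7 - (4*(-1) + 5) = 7 - (-4 + 5) = 7 - 1*1 = 7 - 1 = 6)
(1/c)³ = (1/6)³ = (⅙)³ = 1/216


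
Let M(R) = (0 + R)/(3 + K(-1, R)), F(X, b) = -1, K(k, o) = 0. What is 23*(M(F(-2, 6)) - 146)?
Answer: -10097/3 ≈ -3365.7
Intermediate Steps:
M(R) = R/3 (M(R) = (0 + R)/(3 + 0) = R/3)
23*(M(F(-2, 6)) - 146) = 23*((⅓)*(-1) - 146) = 23*(-⅓ - 146) = 23*(-439/3) = -10097/3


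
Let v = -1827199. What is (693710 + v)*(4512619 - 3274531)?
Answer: -1403359129032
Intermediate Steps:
(693710 + v)*(4512619 - 3274531) = (693710 - 1827199)*(4512619 - 3274531) = -1133489*1238088 = -1403359129032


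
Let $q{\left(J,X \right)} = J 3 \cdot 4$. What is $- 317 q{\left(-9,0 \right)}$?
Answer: $34236$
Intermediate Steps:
$q{\left(J,X \right)} = 12 J$ ($q{\left(J,X \right)} = 3 J 4 = 12 J$)
$- 317 q{\left(-9,0 \right)} = - 317 \cdot 12 \left(-9\right) = \left(-317\right) \left(-108\right) = 34236$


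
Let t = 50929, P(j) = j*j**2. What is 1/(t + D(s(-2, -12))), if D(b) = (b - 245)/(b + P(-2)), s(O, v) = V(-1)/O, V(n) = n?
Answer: 5/254808 ≈ 1.9623e-5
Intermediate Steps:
s(O, v) = -1/O
P(j) = j**3
D(b) = (-245 + b)/(-8 + b) (D(b) = (b - 245)/(b + (-2)**3) = (-245 + b)/(b - 8) = (-245 + b)/(-8 + b))
1/(t + D(s(-2, -12))) = 1/(50929 + (-245 - 1/(-2))/(-8 - 1/(-2))) = 1/(50929 + (-245 - 1*(-1/2))/(-8 - 1*(-1/2))) = 1/(50929 + (-245 + 1/2)/(-8 + 1/2)) = 1/(50929 - 489/2/(-15/2)) = 1/(50929 - 2/15*(-489/2)) = 1/(50929 + 163/5) = 1/(254808/5) = 5/254808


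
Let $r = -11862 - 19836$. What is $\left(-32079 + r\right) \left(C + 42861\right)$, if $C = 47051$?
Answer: $-5734317624$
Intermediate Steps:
$r = -31698$ ($r = -11862 - 19836 = -31698$)
$\left(-32079 + r\right) \left(C + 42861\right) = \left(-32079 - 31698\right) \left(47051 + 42861\right) = \left(-63777\right) 89912 = -5734317624$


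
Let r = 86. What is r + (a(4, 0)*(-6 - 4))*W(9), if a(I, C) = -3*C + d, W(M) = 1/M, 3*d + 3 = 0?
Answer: 784/9 ≈ 87.111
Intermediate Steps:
d = -1 (d = -1 + (⅓)*0 = -1 + 0 = -1)
a(I, C) = -1 - 3*C (a(I, C) = -3*C - 1 = -1 - 3*C)
r + (a(4, 0)*(-6 - 4))*W(9) = 86 + ((-1 - 3*0)*(-6 - 4))/9 = 86 + ((-1 + 0)*(-10))*(⅑) = 86 - 1*(-10)*(⅑) = 86 + 10*(⅑) = 86 + 10/9 = 784/9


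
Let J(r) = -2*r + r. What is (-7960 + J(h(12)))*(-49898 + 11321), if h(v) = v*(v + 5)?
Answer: 314942628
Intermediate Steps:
h(v) = v*(5 + v)
J(r) = -r
(-7960 + J(h(12)))*(-49898 + 11321) = (-7960 - 12*(5 + 12))*(-49898 + 11321) = (-7960 - 12*17)*(-38577) = (-7960 - 1*204)*(-38577) = (-7960 - 204)*(-38577) = -8164*(-38577) = 314942628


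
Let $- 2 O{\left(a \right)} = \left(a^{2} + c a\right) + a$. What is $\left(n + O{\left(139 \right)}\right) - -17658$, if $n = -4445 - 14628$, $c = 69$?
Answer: $- \frac{31881}{2} \approx -15941.0$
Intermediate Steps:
$n = -19073$ ($n = -4445 - 14628 = -19073$)
$O{\left(a \right)} = - 35 a - \frac{a^{2}}{2}$ ($O{\left(a \right)} = - \frac{\left(a^{2} + 69 a\right) + a}{2} = - \frac{a^{2} + 70 a}{2} = - 35 a - \frac{a^{2}}{2}$)
$\left(n + O{\left(139 \right)}\right) - -17658 = \left(-19073 - \frac{139 \left(70 + 139\right)}{2}\right) - -17658 = \left(-19073 - \frac{139}{2} \cdot 209\right) + 17658 = \left(-19073 - \frac{29051}{2}\right) + 17658 = - \frac{67197}{2} + 17658 = - \frac{31881}{2}$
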